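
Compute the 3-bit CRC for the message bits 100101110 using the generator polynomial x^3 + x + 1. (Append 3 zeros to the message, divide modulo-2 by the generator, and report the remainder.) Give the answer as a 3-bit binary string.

000

Append 3 zeros: 100101110000. Divide by 1011 (XOR where the leading bit is 1):
  pos 0: 1001 XOR 1011 = 0010
  pos 2: 1001 XOR 1011 = 0010
  pos 4: 1011 XOR 1011 = 0000
Remainder (last 3 bits) = 000. This is the CRC / FCS.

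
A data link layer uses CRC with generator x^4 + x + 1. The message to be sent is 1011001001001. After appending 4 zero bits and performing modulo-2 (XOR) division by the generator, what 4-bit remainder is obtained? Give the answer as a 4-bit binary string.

1001

Append 4 zeros: 10110010010010000. Divide by 10011 (XOR where the leading bit is 1):
  pos 0: 10110 XOR 10011 = 00101
  pos 2: 10101 XOR 10011 = 00110
  pos 4: 11000 XOR 10011 = 01011
  pos 5: 10111 XOR 10011 = 00100
  pos 7: 10000 XOR 10011 = 00011
  pos 10: 11100 XOR 10011 = 01111
  pos 11: 11110 XOR 10011 = 01101
  pos 12: 11010 XOR 10011 = 01001
Remainder (last 4 bits) = 1001. This is the CRC / FCS.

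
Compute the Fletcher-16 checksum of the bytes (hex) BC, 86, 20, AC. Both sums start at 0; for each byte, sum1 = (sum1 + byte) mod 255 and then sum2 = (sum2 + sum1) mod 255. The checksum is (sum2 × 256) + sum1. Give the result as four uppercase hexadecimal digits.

7310

Running sums (mod 255):
  after byte 0 (BC): sum1=188, sum2=188
  after byte 1 (86): sum1=67, sum2=0
  after byte 2 (20): sum1=99, sum2=99
  after byte 3 (AC): sum1=16, sum2=115
Checksum = sum2·256 + sum1 = 115·256 + 16 = 29456 = 0x7310.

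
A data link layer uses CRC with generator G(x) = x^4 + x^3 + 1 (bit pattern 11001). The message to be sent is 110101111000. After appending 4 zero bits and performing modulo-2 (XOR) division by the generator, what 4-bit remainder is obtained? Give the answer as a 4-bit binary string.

1000

Append 4 zeros: 1101011110000000. Divide by 11001 (XOR where the leading bit is 1):
  pos 0: 11010 XOR 11001 = 00011
  pos 3: 11111 XOR 11001 = 00110
  pos 5: 11010 XOR 11001 = 00011
  pos 8: 11000 XOR 11001 = 00001
Remainder (last 4 bits) = 1000. This is the CRC / FCS.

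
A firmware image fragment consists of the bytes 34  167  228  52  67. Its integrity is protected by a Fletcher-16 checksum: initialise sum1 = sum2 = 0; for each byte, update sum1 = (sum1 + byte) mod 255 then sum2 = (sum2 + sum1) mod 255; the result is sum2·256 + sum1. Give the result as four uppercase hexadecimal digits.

Running sums (mod 255):
  after byte 0 (34): sum1=34, sum2=34
  after byte 1 (167): sum1=201, sum2=235
  after byte 2 (228): sum1=174, sum2=154
  after byte 3 (52): sum1=226, sum2=125
  after byte 4 (67): sum1=38, sum2=163
Checksum = sum2·256 + sum1 = 163·256 + 38 = 41766 = 0xA326.

A326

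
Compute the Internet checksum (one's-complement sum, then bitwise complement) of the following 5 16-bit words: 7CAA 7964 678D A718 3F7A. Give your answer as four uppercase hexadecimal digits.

One's-complement addition (fold any carry out of bit 15 back into bit 0):
  0x7CAA + 0x7964 = 0x0F60E
  0xF60E + 0x678D = 0x15D9B → wrap carry → 0x5D9C
  0x5D9C + 0xA718 = 0x104B4 → wrap carry → 0x04B5
  0x04B5 + 0x3F7A = 0x0442F
One's-complement sum = 0x442F.
Checksum = ~0x442F & 0xFFFF = 0xBBD0.

BBD0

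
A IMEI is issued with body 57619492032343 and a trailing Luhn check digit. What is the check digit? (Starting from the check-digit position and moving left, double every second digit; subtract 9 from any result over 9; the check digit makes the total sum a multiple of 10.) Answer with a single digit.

8

Partial digits right→left: 3 4 3 2 3 0 2 9 4 9 1 6 7 5
Double every second digit counting from the check-digit position (so the 1st, 3rd, 5th, ... of the partial from the right).
  doubled (with −9 where >9): 6 6 6 4 8 2 5 → sum 37
  kept as-is: 4 2 0 9 9 6 5 → sum 35
Total = 37 + 35 = 72.
Check digit = (10 − (72 mod 10)) mod 10 = 8.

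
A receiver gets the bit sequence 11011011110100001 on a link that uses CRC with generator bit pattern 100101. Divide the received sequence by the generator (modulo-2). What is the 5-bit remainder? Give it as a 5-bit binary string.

Modulo-2 division of 11011011110100001 by 100101:
  pos 0: 110110 XOR 100101 = 010011
  pos 1: 100111 XOR 100101 = 000010
  pos 5: 101110 XOR 100101 = 001011
  pos 7: 101110 XOR 100101 = 001011
  pos 9: 101100 XOR 100101 = 001001
  pos 11: 100101 XOR 100101 = 000000
Remainder = 00000 (zero — the frame passes the CRC check).

00000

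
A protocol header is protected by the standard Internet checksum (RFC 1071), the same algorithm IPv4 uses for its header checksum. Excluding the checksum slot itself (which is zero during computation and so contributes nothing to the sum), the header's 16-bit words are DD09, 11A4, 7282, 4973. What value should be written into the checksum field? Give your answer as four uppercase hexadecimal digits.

One's-complement addition (fold any carry out of bit 15 back into bit 0):
  0xDD09 + 0x11A4 = 0x0EEAD
  0xEEAD + 0x7282 = 0x1612F → wrap carry → 0x6130
  0x6130 + 0x4973 = 0x0AAA3
One's-complement sum = 0xAAA3.
Checksum = ~0xAAA3 & 0xFFFF = 0x555C.

555C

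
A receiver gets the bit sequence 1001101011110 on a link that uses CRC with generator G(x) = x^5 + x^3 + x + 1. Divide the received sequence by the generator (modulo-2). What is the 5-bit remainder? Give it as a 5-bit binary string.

Modulo-2 division of 1001101011110 by 101011:
  pos 0: 100110 XOR 101011 = 001101
  pos 2: 110110 XOR 101011 = 011101
  pos 3: 111011 XOR 101011 = 010000
  pos 4: 100001 XOR 101011 = 001010
  pos 6: 101011 XOR 101011 = 000000
Remainder = 00000 (zero — the frame passes the CRC check).

00000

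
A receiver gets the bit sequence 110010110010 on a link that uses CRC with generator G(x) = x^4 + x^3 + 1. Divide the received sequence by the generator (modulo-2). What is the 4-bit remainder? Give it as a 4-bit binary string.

Modulo-2 division of 110010110010 by 11001:
  pos 0: 11001 XOR 11001 = 00000
  pos 6: 11001 XOR 11001 = 00000
Remainder = 0000 (zero — the frame passes the CRC check).

0000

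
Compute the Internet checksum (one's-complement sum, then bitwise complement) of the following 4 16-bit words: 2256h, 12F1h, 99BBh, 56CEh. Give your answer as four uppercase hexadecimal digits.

DA2E

One's-complement addition (fold any carry out of bit 15 back into bit 0):
  0x2256 + 0x12F1 = 0x03547
  0x3547 + 0x99BB = 0x0CF02
  0xCF02 + 0x56CE = 0x125D0 → wrap carry → 0x25D1
One's-complement sum = 0x25D1.
Checksum = ~0x25D1 & 0xFFFF = 0xDA2E.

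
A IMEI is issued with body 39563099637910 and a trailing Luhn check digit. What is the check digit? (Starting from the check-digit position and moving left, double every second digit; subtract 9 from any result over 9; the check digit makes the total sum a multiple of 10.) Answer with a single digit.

0

Partial digits right→left: 0 1 9 7 3 6 9 9 0 3 6 5 9 3
Double every second digit counting from the check-digit position (so the 1st, 3rd, 5th, ... of the partial from the right).
  doubled (with −9 where >9): 0 9 6 9 0 3 9 → sum 36
  kept as-is: 1 7 6 9 3 5 3 → sum 34
Total = 36 + 34 = 70.
Check digit = (10 − (70 mod 10)) mod 10 = 0.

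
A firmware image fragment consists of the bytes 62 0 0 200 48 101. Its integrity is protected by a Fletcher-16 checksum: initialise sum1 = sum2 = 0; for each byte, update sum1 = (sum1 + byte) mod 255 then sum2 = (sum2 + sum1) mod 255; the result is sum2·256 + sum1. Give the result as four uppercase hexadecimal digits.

959C

Running sums (mod 255):
  after byte 0 (62): sum1=62, sum2=62
  after byte 1 (0): sum1=62, sum2=124
  after byte 2 (0): sum1=62, sum2=186
  after byte 3 (200): sum1=7, sum2=193
  after byte 4 (48): sum1=55, sum2=248
  after byte 5 (101): sum1=156, sum2=149
Checksum = sum2·256 + sum1 = 149·256 + 156 = 38300 = 0x959C.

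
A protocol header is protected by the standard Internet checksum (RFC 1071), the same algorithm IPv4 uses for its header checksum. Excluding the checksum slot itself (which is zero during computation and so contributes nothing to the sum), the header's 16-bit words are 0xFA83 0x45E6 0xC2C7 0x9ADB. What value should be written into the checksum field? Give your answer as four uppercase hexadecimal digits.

One's-complement addition (fold any carry out of bit 15 back into bit 0):
  0xFA83 + 0x45E6 = 0x14069 → wrap carry → 0x406A
  0x406A + 0xC2C7 = 0x10331 → wrap carry → 0x0332
  0x0332 + 0x9ADB = 0x09E0D
One's-complement sum = 0x9E0D.
Checksum = ~0x9E0D & 0xFFFF = 0x61F2.

61F2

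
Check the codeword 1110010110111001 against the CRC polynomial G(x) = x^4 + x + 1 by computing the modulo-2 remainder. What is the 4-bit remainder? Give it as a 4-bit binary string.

Modulo-2 division of 1110010110111001 by 10011:
  pos 0: 11100 XOR 10011 = 01111
  pos 1: 11111 XOR 10011 = 01100
  pos 2: 11000 XOR 10011 = 01011
  pos 3: 10111 XOR 10011 = 00100
  pos 5: 10010 XOR 10011 = 00001
  pos 9: 11110 XOR 10011 = 01101
  pos 10: 11010 XOR 10011 = 01001
  pos 11: 10011 XOR 10011 = 00000
Remainder = 0000 (zero — the frame passes the CRC check).

0000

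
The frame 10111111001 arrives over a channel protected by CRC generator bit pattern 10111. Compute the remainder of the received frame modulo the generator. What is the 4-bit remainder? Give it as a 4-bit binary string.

Modulo-2 division of 10111111001 by 10111:
  pos 0: 10111 XOR 10111 = 00000
  pos 5: 11100 XOR 10111 = 01011
  pos 6: 10111 XOR 10111 = 00000
Remainder = 0000 (zero — the frame passes the CRC check).

0000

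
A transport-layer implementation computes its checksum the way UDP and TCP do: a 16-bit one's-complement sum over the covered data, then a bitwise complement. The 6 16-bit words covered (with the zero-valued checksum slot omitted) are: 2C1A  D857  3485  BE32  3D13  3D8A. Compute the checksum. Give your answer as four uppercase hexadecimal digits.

One's-complement addition (fold any carry out of bit 15 back into bit 0):
  0x2C1A + 0xD857 = 0x10471 → wrap carry → 0x0472
  0x0472 + 0x3485 = 0x038F7
  0x38F7 + 0xBE32 = 0x0F729
  0xF729 + 0x3D13 = 0x1343C → wrap carry → 0x343D
  0x343D + 0x3D8A = 0x071C7
One's-complement sum = 0x71C7.
Checksum = ~0x71C7 & 0xFFFF = 0x8E38.

8E38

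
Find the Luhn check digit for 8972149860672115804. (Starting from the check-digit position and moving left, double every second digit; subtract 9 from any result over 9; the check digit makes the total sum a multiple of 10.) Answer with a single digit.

Partial digits right→left: 4 0 8 5 1 1 2 7 6 0 6 8 9 4 1 2 7 9 8
Double every second digit counting from the check-digit position (so the 1st, 3rd, 5th, ... of the partial from the right).
  doubled (with −9 where >9): 8 7 2 4 3 3 9 2 5 7 → sum 50
  kept as-is: 0 5 1 7 0 8 4 2 9 → sum 36
Total = 50 + 36 = 86.
Check digit = (10 − (86 mod 10)) mod 10 = 4.

4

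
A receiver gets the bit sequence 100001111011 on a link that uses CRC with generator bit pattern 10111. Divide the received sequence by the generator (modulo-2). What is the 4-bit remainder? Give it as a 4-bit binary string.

Modulo-2 division of 100001111011 by 10111:
  pos 0: 10000 XOR 10111 = 00111
  pos 2: 11111 XOR 10111 = 01000
  pos 3: 10001 XOR 10111 = 00110
  pos 5: 11010 XOR 10111 = 01101
  pos 6: 11011 XOR 10111 = 01100
  pos 7: 11001 XOR 10111 = 01110
Remainder = 1110 (nonzero — an error is detected).

1110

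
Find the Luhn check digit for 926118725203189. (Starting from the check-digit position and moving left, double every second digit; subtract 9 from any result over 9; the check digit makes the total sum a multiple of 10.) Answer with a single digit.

3

Partial digits right→left: 9 8 1 3 0 2 5 2 7 8 1 1 6 2 9
Double every second digit counting from the check-digit position (so the 1st, 3rd, 5th, ... of the partial from the right).
  doubled (with −9 where >9): 9 2 0 1 5 2 3 9 → sum 31
  kept as-is: 8 3 2 2 8 1 2 → sum 26
Total = 31 + 26 = 57.
Check digit = (10 − (57 mod 10)) mod 10 = 3.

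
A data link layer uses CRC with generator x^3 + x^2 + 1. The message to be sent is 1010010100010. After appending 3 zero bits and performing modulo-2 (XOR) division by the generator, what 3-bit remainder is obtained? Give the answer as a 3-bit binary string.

Append 3 zeros: 1010010100010000. Divide by 1101 (XOR where the leading bit is 1):
  pos 0: 1010 XOR 1101 = 0111
  pos 1: 1110 XOR 1101 = 0011
  pos 3: 1110 XOR 1101 = 0011
  pos 5: 1110 XOR 1101 = 0011
  pos 7: 1100 XOR 1101 = 0001
  pos 10: 1100 XOR 1101 = 0001
Remainder (last 3 bits) = 100. This is the CRC / FCS.

100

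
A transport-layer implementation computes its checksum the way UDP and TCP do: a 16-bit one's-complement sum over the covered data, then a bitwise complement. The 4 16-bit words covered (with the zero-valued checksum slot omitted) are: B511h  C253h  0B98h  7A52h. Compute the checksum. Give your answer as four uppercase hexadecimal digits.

One's-complement addition (fold any carry out of bit 15 back into bit 0):
  0xB511 + 0xC253 = 0x17764 → wrap carry → 0x7765
  0x7765 + 0x0B98 = 0x082FD
  0x82FD + 0x7A52 = 0x0FD4F
One's-complement sum = 0xFD4F.
Checksum = ~0xFD4F & 0xFFFF = 0x02B0.

02B0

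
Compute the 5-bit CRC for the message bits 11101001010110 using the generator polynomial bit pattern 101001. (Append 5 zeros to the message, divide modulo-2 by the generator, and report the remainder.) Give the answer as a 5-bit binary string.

Append 5 zeros: 1110100101011000000. Divide by 101001 (XOR where the leading bit is 1):
  pos 0: 111010 XOR 101001 = 010011
  pos 1: 100110 XOR 101001 = 001111
  pos 3: 111110 XOR 101001 = 010111
  pos 4: 101111 XOR 101001 = 000110
  pos 7: 110011 XOR 101001 = 011010
  pos 8: 110100 XOR 101001 = 011101
  pos 9: 111010 XOR 101001 = 010011
  pos 10: 100110 XOR 101001 = 001111
  pos 12: 111100 XOR 101001 = 010101
  pos 13: 101010 XOR 101001 = 000011
Remainder (last 5 bits) = 00011. This is the CRC / FCS.

00011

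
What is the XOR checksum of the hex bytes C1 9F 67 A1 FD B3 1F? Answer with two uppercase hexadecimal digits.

C9

XOR the bytes together:
  start with 0xC1
  0xC1 ⊕ 0x9F = 0x5E
  0x5E ⊕ 0x67 = 0x39
  0x39 ⊕ 0xA1 = 0x98
  0x98 ⊕ 0xFD = 0x65
  0x65 ⊕ 0xB3 = 0xD6
  0xD6 ⊕ 0x1F = 0xC9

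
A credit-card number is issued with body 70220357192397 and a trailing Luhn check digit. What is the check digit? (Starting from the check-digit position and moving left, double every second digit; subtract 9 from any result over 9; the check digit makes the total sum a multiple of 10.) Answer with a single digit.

Partial digits right→left: 7 9 3 2 9 1 7 5 3 0 2 2 0 7
Double every second digit counting from the check-digit position (so the 1st, 3rd, 5th, ... of the partial from the right).
  doubled (with −9 where >9): 5 6 9 5 6 4 0 → sum 35
  kept as-is: 9 2 1 5 0 2 7 → sum 26
Total = 35 + 26 = 61.
Check digit = (10 − (61 mod 10)) mod 10 = 9.

9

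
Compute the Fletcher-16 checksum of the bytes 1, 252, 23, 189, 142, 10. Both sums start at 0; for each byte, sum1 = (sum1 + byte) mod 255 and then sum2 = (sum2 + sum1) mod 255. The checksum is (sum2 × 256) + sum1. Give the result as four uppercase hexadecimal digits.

Running sums (mod 255):
  after byte 0 (1): sum1=1, sum2=1
  after byte 1 (252): sum1=253, sum2=254
  after byte 2 (23): sum1=21, sum2=20
  after byte 3 (189): sum1=210, sum2=230
  after byte 4 (142): sum1=97, sum2=72
  after byte 5 (10): sum1=107, sum2=179
Checksum = sum2·256 + sum1 = 179·256 + 107 = 45931 = 0xB36B.

B36B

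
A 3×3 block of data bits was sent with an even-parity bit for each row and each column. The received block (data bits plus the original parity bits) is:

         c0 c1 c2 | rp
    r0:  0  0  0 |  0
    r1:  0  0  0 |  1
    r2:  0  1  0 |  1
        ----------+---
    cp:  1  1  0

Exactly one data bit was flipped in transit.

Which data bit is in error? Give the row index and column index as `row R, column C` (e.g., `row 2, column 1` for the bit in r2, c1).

Recompute each row's even parity and compare to rp:
  r0: data parity 0, sent rp 0 → ok
  r1: data parity 0, sent rp 1 → mismatch
  r2: data parity 1, sent rp 1 → ok
Recompute each column's even parity and compare to cp:
  c0: data parity 0, sent cp 1 → mismatch
  c1: data parity 1, sent cp 1 → ok
  c2: data parity 0, sent cp 0 → ok
Exactly one row (r1) and one column (c0) fail → the flipped bit is at their intersection.

row 1, column 0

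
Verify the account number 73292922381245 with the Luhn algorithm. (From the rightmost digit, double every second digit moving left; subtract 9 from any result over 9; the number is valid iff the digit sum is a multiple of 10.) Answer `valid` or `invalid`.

invalid

From the right, keep odd positions and double even positions (subtract 9 from any doubled value over 9):
  doubled (positions 2,4,...): 8 2 6 4 4 4 5 → sum 33
  kept (positions 1,3,...): 5 2 8 2 9 9 3 → sum 38
Total = 71.
71 mod 10 = 1, so the number is invalid.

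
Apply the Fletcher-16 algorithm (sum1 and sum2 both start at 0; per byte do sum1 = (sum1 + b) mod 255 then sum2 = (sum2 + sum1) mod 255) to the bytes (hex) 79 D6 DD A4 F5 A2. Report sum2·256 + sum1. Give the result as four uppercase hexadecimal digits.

Running sums (mod 255):
  after byte 0 (79): sum1=121, sum2=121
  after byte 1 (D6): sum1=80, sum2=201
  after byte 2 (DD): sum1=46, sum2=247
  after byte 3 (A4): sum1=210, sum2=202
  after byte 4 (F5): sum1=200, sum2=147
  after byte 5 (A2): sum1=107, sum2=254
Checksum = sum2·256 + sum1 = 254·256 + 107 = 65131 = 0xFE6B.

FE6B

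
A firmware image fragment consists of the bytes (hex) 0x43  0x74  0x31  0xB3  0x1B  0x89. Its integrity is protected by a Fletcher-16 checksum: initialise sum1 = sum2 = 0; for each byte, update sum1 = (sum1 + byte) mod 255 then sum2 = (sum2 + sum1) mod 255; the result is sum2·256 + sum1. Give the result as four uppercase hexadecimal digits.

7941

Running sums (mod 255):
  after byte 0 (0x43): sum1=67, sum2=67
  after byte 1 (0x74): sum1=183, sum2=250
  after byte 2 (0x31): sum1=232, sum2=227
  after byte 3 (0xB3): sum1=156, sum2=128
  after byte 4 (0x1B): sum1=183, sum2=56
  after byte 5 (0x89): sum1=65, sum2=121
Checksum = sum2·256 + sum1 = 121·256 + 65 = 31041 = 0x7941.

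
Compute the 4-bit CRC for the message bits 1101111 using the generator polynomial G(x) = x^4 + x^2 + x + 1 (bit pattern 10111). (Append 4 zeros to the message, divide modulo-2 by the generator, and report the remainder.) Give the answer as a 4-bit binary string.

1111

Append 4 zeros: 11011110000. Divide by 10111 (XOR where the leading bit is 1):
  pos 0: 11011 XOR 10111 = 01100
  pos 1: 11001 XOR 10111 = 01110
  pos 2: 11101 XOR 10111 = 01010
  pos 3: 10100 XOR 10111 = 00011
  pos 6: 11000 XOR 10111 = 01111
Remainder (last 4 bits) = 1111. This is the CRC / FCS.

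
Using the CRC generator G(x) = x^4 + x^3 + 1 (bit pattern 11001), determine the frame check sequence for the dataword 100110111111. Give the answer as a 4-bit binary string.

Append 4 zeros: 1001101111110000. Divide by 11001 (XOR where the leading bit is 1):
  pos 0: 10011 XOR 11001 = 01010
  pos 1: 10100 XOR 11001 = 01101
  pos 2: 11011 XOR 11001 = 00010
  pos 5: 10111 XOR 11001 = 01110
  pos 6: 11101 XOR 11001 = 00100
  pos 8: 10010 XOR 11001 = 01011
  pos 9: 10110 XOR 11001 = 01111
  pos 10: 11110 XOR 11001 = 00111
Remainder (last 4 bits) = 1110. This is the CRC / FCS.

1110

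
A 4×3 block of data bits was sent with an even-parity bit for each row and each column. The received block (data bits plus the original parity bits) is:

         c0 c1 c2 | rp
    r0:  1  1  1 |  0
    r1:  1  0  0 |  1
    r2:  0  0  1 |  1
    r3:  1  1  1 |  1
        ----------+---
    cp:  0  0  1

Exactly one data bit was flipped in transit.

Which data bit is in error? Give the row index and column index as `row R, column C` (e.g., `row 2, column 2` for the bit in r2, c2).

row 0, column 0

Recompute each row's even parity and compare to rp:
  r0: data parity 1, sent rp 0 → mismatch
  r1: data parity 1, sent rp 1 → ok
  r2: data parity 1, sent rp 1 → ok
  r3: data parity 1, sent rp 1 → ok
Recompute each column's even parity and compare to cp:
  c0: data parity 1, sent cp 0 → mismatch
  c1: data parity 0, sent cp 0 → ok
  c2: data parity 1, sent cp 1 → ok
Exactly one row (r0) and one column (c0) fail → the flipped bit is at their intersection.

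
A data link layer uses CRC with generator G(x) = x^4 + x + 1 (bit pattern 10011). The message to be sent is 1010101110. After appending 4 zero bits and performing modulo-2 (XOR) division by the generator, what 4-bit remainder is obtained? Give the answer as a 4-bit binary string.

Append 4 zeros: 10101011100000. Divide by 10011 (XOR where the leading bit is 1):
  pos 0: 10101 XOR 10011 = 00110
  pos 2: 11001 XOR 10011 = 01010
  pos 3: 10101 XOR 10011 = 00110
  pos 5: 11010 XOR 10011 = 01001
  pos 6: 10010 XOR 10011 = 00001
Remainder (last 4 bits) = 1000. This is the CRC / FCS.

1000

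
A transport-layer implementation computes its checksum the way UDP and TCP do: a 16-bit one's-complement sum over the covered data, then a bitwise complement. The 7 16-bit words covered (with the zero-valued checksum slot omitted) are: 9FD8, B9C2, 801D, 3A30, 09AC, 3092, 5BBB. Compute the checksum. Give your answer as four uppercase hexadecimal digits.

One's-complement addition (fold any carry out of bit 15 back into bit 0):
  0x9FD8 + 0xB9C2 = 0x1599A → wrap carry → 0x599B
  0x599B + 0x801D = 0x0D9B8
  0xD9B8 + 0x3A30 = 0x113E8 → wrap carry → 0x13E9
  0x13E9 + 0x09AC = 0x01D95
  0x1D95 + 0x3092 = 0x04E27
  0x4E27 + 0x5BBB = 0x0A9E2
One's-complement sum = 0xA9E2.
Checksum = ~0xA9E2 & 0xFFFF = 0x561D.

561D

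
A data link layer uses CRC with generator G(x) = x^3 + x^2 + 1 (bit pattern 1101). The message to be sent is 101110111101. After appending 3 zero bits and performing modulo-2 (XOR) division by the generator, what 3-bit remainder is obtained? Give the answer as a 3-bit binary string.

011

Append 3 zeros: 101110111101000. Divide by 1101 (XOR where the leading bit is 1):
  pos 0: 1011 XOR 1101 = 0110
  pos 1: 1101 XOR 1101 = 0000
  pos 6: 1111 XOR 1101 = 0010
  pos 8: 1001 XOR 1101 = 0100
  pos 9: 1000 XOR 1101 = 0101
  pos 10: 1010 XOR 1101 = 0111
  pos 11: 1110 XOR 1101 = 0011
Remainder (last 3 bits) = 011. This is the CRC / FCS.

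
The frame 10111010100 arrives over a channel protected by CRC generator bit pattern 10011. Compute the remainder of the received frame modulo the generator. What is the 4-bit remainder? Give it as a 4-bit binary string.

Modulo-2 division of 10111010100 by 10011:
  pos 0: 10111 XOR 10011 = 00100
  pos 2: 10001 XOR 10011 = 00010
  pos 5: 10010 XOR 10011 = 00001
Remainder = 0010 (nonzero — an error is detected).

0010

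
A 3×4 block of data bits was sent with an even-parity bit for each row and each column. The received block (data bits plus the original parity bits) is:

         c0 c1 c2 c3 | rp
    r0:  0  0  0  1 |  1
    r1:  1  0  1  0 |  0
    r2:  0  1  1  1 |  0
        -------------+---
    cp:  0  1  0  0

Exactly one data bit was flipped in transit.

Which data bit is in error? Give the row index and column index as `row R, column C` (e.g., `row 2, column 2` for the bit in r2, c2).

Recompute each row's even parity and compare to rp:
  r0: data parity 1, sent rp 1 → ok
  r1: data parity 0, sent rp 0 → ok
  r2: data parity 1, sent rp 0 → mismatch
Recompute each column's even parity and compare to cp:
  c0: data parity 1, sent cp 0 → mismatch
  c1: data parity 1, sent cp 1 → ok
  c2: data parity 0, sent cp 0 → ok
  c3: data parity 0, sent cp 0 → ok
Exactly one row (r2) and one column (c0) fail → the flipped bit is at their intersection.

row 2, column 0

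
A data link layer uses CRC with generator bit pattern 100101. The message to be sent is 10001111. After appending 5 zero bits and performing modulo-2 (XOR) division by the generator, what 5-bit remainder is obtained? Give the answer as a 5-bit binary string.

Append 5 zeros: 1000111100000. Divide by 100101 (XOR where the leading bit is 1):
  pos 0: 100011 XOR 100101 = 000110
  pos 3: 110110 XOR 100101 = 010011
  pos 4: 100110 XOR 100101 = 000011
Remainder (last 5 bits) = 11000. This is the CRC / FCS.

11000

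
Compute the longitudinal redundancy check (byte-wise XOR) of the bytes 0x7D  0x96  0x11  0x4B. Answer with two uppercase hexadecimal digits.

XOR the bytes together:
  start with 0x7D
  0x7D ⊕ 0x96 = 0xEB
  0xEB ⊕ 0x11 = 0xFA
  0xFA ⊕ 0x4B = 0xB1

B1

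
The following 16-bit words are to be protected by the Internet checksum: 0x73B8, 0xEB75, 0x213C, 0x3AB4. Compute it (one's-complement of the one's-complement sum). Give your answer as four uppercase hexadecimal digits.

One's-complement addition (fold any carry out of bit 15 back into bit 0):
  0x73B8 + 0xEB75 = 0x15F2D → wrap carry → 0x5F2E
  0x5F2E + 0x213C = 0x0806A
  0x806A + 0x3AB4 = 0x0BB1E
One's-complement sum = 0xBB1E.
Checksum = ~0xBB1E & 0xFFFF = 0x44E1.

44E1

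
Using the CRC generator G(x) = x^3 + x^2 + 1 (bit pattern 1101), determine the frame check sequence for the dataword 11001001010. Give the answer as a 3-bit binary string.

000

Append 3 zeros: 11001001010000. Divide by 1101 (XOR where the leading bit is 1):
  pos 0: 1100 XOR 1101 = 0001
  pos 3: 1100 XOR 1101 = 0001
  pos 6: 1101 XOR 1101 = 0000
Remainder (last 3 bits) = 000. This is the CRC / FCS.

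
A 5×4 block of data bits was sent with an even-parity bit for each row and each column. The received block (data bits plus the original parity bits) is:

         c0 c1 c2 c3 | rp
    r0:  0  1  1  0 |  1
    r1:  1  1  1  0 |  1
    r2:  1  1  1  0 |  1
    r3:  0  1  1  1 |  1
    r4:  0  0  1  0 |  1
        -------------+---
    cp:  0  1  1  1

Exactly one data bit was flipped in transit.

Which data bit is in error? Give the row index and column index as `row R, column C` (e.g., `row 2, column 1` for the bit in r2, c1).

row 0, column 1

Recompute each row's even parity and compare to rp:
  r0: data parity 0, sent rp 1 → mismatch
  r1: data parity 1, sent rp 1 → ok
  r2: data parity 1, sent rp 1 → ok
  r3: data parity 1, sent rp 1 → ok
  r4: data parity 1, sent rp 1 → ok
Recompute each column's even parity and compare to cp:
  c0: data parity 0, sent cp 0 → ok
  c1: data parity 0, sent cp 1 → mismatch
  c2: data parity 1, sent cp 1 → ok
  c3: data parity 1, sent cp 1 → ok
Exactly one row (r0) and one column (c1) fail → the flipped bit is at their intersection.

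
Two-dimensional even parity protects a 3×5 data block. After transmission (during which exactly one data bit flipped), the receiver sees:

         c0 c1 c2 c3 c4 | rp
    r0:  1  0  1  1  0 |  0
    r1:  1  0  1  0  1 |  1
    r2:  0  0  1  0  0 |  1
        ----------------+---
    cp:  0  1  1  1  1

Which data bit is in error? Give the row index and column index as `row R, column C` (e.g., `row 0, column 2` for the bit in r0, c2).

Recompute each row's even parity and compare to rp:
  r0: data parity 1, sent rp 0 → mismatch
  r1: data parity 1, sent rp 1 → ok
  r2: data parity 1, sent rp 1 → ok
Recompute each column's even parity and compare to cp:
  c0: data parity 0, sent cp 0 → ok
  c1: data parity 0, sent cp 1 → mismatch
  c2: data parity 1, sent cp 1 → ok
  c3: data parity 1, sent cp 1 → ok
  c4: data parity 1, sent cp 1 → ok
Exactly one row (r0) and one column (c1) fail → the flipped bit is at their intersection.

row 0, column 1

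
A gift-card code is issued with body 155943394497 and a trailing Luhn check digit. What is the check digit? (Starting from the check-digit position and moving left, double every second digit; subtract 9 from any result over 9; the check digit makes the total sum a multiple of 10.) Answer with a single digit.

Partial digits right→left: 7 9 4 4 9 3 3 4 9 5 5 1
Double every second digit counting from the check-digit position (so the 1st, 3rd, 5th, ... of the partial from the right).
  doubled (with −9 where >9): 5 8 9 6 9 1 → sum 38
  kept as-is: 9 4 3 4 5 1 → sum 26
Total = 38 + 26 = 64.
Check digit = (10 − (64 mod 10)) mod 10 = 6.

6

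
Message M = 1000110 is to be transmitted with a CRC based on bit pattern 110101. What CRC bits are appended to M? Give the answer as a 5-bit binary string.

11010

Append 5 zeros: 100011000000. Divide by 110101 (XOR where the leading bit is 1):
  pos 0: 100011 XOR 110101 = 010110
  pos 1: 101100 XOR 110101 = 011001
  pos 2: 110010 XOR 110101 = 000111
  pos 5: 111000 XOR 110101 = 001101
Remainder (last 5 bits) = 11010. This is the CRC / FCS.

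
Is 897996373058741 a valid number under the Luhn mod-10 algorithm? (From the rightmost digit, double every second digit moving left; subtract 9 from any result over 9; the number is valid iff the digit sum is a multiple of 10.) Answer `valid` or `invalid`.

invalid

From the right, keep odd positions and double even positions (subtract 9 from any doubled value over 9):
  doubled (positions 2,4,...): 8 7 0 5 3 9 9 → sum 41
  kept (positions 1,3,...): 1 7 5 3 3 9 7 8 → sum 43
Total = 84.
84 mod 10 = 4, so the number is invalid.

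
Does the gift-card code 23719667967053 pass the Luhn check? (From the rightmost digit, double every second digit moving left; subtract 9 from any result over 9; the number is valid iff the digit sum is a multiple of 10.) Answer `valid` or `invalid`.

From the right, keep odd positions and double even positions (subtract 9 from any doubled value over 9):
  doubled (positions 2,4,...): 1 5 9 3 9 5 4 → sum 36
  kept (positions 1,3,...): 3 0 6 7 6 1 3 → sum 26
Total = 62.
62 mod 10 = 2, so the number is invalid.

invalid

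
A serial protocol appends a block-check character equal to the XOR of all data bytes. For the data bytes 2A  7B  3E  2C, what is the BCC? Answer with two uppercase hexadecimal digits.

XOR the bytes together:
  start with 0x2A
  0x2A ⊕ 0x7B = 0x51
  0x51 ⊕ 0x3E = 0x6F
  0x6F ⊕ 0x2C = 0x43

43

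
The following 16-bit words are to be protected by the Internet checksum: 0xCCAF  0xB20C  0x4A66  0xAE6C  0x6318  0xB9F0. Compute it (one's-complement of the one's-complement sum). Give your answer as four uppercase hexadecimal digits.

One's-complement addition (fold any carry out of bit 15 back into bit 0):
  0xCCAF + 0xB20C = 0x17EBB → wrap carry → 0x7EBC
  0x7EBC + 0x4A66 = 0x0C922
  0xC922 + 0xAE6C = 0x1778E → wrap carry → 0x778F
  0x778F + 0x6318 = 0x0DAA7
  0xDAA7 + 0xB9F0 = 0x19497 → wrap carry → 0x9498
One's-complement sum = 0x9498.
Checksum = ~0x9498 & 0xFFFF = 0x6B67.

6B67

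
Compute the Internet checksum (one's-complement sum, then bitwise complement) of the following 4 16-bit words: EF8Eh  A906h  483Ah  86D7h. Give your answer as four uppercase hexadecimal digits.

One's-complement addition (fold any carry out of bit 15 back into bit 0):
  0xEF8E + 0xA906 = 0x19894 → wrap carry → 0x9895
  0x9895 + 0x483A = 0x0E0CF
  0xE0CF + 0x86D7 = 0x167A6 → wrap carry → 0x67A7
One's-complement sum = 0x67A7.
Checksum = ~0x67A7 & 0xFFFF = 0x9858.

9858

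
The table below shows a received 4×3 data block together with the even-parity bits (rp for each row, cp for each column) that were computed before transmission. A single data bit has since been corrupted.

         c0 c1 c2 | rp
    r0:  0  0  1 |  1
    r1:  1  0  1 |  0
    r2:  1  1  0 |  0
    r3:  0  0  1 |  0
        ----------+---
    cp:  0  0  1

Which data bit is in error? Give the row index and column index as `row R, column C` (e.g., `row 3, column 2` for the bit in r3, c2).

row 3, column 1

Recompute each row's even parity and compare to rp:
  r0: data parity 1, sent rp 1 → ok
  r1: data parity 0, sent rp 0 → ok
  r2: data parity 0, sent rp 0 → ok
  r3: data parity 1, sent rp 0 → mismatch
Recompute each column's even parity and compare to cp:
  c0: data parity 0, sent cp 0 → ok
  c1: data parity 1, sent cp 0 → mismatch
  c2: data parity 1, sent cp 1 → ok
Exactly one row (r3) and one column (c1) fail → the flipped bit is at their intersection.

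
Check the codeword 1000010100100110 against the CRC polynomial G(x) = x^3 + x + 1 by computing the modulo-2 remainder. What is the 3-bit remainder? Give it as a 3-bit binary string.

Modulo-2 division of 1000010100100110 by 1011:
  pos 0: 1000 XOR 1011 = 0011
  pos 2: 1101 XOR 1011 = 0110
  pos 3: 1100 XOR 1011 = 0111
  pos 4: 1111 XOR 1011 = 0100
  pos 5: 1000 XOR 1011 = 0011
  pos 7: 1101 XOR 1011 = 0110
  pos 8: 1100 XOR 1011 = 0111
  pos 9: 1110 XOR 1011 = 0101
  pos 10: 1011 XOR 1011 = 0000
Remainder = 010 (nonzero — an error is detected).

010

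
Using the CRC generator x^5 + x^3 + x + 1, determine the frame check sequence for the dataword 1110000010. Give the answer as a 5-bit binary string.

Append 5 zeros: 111000001000000. Divide by 101011 (XOR where the leading bit is 1):
  pos 0: 111000 XOR 101011 = 010011
  pos 1: 100110 XOR 101011 = 001101
  pos 3: 110101 XOR 101011 = 011110
  pos 4: 111100 XOR 101011 = 010111
  pos 5: 101110 XOR 101011 = 000101
  pos 8: 101000 XOR 101011 = 000011
Remainder (last 5 bits) = 00110. This is the CRC / FCS.

00110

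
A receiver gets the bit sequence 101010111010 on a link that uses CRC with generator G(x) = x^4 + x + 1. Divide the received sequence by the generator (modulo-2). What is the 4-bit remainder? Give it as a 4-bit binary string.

Modulo-2 division of 101010111010 by 10011:
  pos 0: 10101 XOR 10011 = 00110
  pos 2: 11001 XOR 10011 = 01010
  pos 3: 10101 XOR 10011 = 00110
  pos 5: 11010 XOR 10011 = 01001
  pos 6: 10011 XOR 10011 = 00000
Remainder = 0000 (zero — the frame passes the CRC check).

0000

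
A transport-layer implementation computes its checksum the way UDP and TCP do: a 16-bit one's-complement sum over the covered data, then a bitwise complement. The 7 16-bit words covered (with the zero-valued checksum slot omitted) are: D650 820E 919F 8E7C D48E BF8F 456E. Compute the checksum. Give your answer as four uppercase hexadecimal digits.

ADF7

One's-complement addition (fold any carry out of bit 15 back into bit 0):
  0xD650 + 0x820E = 0x1585E → wrap carry → 0x585F
  0x585F + 0x919F = 0x0E9FE
  0xE9FE + 0x8E7C = 0x1787A → wrap carry → 0x787B
  0x787B + 0xD48E = 0x14D09 → wrap carry → 0x4D0A
  0x4D0A + 0xBF8F = 0x10C99 → wrap carry → 0x0C9A
  0x0C9A + 0x456E = 0x05208
One's-complement sum = 0x5208.
Checksum = ~0x5208 & 0xFFFF = 0xADF7.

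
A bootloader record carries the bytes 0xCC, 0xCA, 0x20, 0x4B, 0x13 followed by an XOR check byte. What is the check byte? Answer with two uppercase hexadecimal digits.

XOR the bytes together:
  start with 0xCC
  0xCC ⊕ 0xCA = 0x06
  0x06 ⊕ 0x20 = 0x26
  0x26 ⊕ 0x4B = 0x6D
  0x6D ⊕ 0x13 = 0x7E

7E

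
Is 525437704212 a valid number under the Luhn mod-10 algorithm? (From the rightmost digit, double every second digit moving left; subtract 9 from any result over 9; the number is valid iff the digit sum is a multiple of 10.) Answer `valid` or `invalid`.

From the right, keep odd positions and double even positions (subtract 9 from any doubled value over 9):
  doubled (positions 2,4,...): 2 8 5 6 1 1 → sum 23
  kept (positions 1,3,...): 2 2 0 7 4 2 → sum 17
Total = 40.
40 mod 10 = 0, so the number is valid.

valid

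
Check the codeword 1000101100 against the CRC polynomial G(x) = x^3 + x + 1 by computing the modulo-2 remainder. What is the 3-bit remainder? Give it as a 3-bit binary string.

Modulo-2 division of 1000101100 by 1011:
  pos 0: 1000 XOR 1011 = 0011
  pos 2: 1110 XOR 1011 = 0101
  pos 3: 1011 XOR 1011 = 0000
Remainder = 100 (nonzero — an error is detected).

100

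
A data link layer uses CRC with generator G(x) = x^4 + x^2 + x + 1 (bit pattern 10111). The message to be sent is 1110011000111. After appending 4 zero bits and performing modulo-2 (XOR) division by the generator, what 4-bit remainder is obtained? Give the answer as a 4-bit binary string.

1010

Append 4 zeros: 11100110001110000. Divide by 10111 (XOR where the leading bit is 1):
  pos 0: 11100 XOR 10111 = 01011
  pos 1: 10111 XOR 10111 = 00000
  pos 6: 10001 XOR 10111 = 00110
  pos 8: 11011 XOR 10111 = 01100
  pos 9: 11000 XOR 10111 = 01111
  pos 10: 11110 XOR 10111 = 01001
  pos 11: 10010 XOR 10111 = 00101
Remainder (last 4 bits) = 1010. This is the CRC / FCS.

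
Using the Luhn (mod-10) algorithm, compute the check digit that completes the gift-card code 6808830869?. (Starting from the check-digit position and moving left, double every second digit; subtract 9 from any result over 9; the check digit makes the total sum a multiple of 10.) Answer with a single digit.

Partial digits right→left: 9 6 8 0 3 8 8 0 8 6
Double every second digit counting from the check-digit position (so the 1st, 3rd, 5th, ... of the partial from the right).
  doubled (with −9 where >9): 9 7 6 7 7 → sum 36
  kept as-is: 6 0 8 0 6 → sum 20
Total = 36 + 20 = 56.
Check digit = (10 − (56 mod 10)) mod 10 = 4.

4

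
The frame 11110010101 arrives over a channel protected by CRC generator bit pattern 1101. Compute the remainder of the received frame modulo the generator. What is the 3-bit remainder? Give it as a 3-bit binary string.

000

Modulo-2 division of 11110010101 by 1101:
  pos 0: 1111 XOR 1101 = 0010
  pos 2: 1000 XOR 1101 = 0101
  pos 3: 1011 XOR 1101 = 0110
  pos 4: 1100 XOR 1101 = 0001
  pos 7: 1101 XOR 1101 = 0000
Remainder = 000 (zero — the frame passes the CRC check).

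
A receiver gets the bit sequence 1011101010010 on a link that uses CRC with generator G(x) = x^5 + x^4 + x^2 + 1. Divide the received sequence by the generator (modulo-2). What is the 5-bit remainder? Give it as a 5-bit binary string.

11001

Modulo-2 division of 1011101010010 by 110101:
  pos 0: 101110 XOR 110101 = 011011
  pos 1: 110111 XOR 110101 = 000010
  pos 5: 100100 XOR 110101 = 010001
  pos 6: 100011 XOR 110101 = 010110
  pos 7: 101100 XOR 110101 = 011001
Remainder = 11001 (nonzero — an error is detected).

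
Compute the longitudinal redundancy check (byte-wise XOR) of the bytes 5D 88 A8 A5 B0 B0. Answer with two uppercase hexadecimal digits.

XOR the bytes together:
  start with 0x5D
  0x5D ⊕ 0x88 = 0xD5
  0xD5 ⊕ 0xA8 = 0x7D
  0x7D ⊕ 0xA5 = 0xD8
  0xD8 ⊕ 0xB0 = 0x68
  0x68 ⊕ 0xB0 = 0xD8

D8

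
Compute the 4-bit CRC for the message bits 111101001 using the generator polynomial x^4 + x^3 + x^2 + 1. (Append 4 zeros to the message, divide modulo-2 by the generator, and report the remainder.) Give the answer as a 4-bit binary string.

1010

Append 4 zeros: 1111010010000. Divide by 11101 (XOR where the leading bit is 1):
  pos 0: 11110 XOR 11101 = 00011
  pos 3: 11100 XOR 11101 = 00001
  pos 7: 11000 XOR 11101 = 00101
Remainder (last 4 bits) = 1010. This is the CRC / FCS.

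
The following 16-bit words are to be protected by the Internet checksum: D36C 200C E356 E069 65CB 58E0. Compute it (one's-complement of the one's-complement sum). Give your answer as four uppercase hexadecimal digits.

8A1A

One's-complement addition (fold any carry out of bit 15 back into bit 0):
  0xD36C + 0x200C = 0x0F378
  0xF378 + 0xE356 = 0x1D6CE → wrap carry → 0xD6CF
  0xD6CF + 0xE069 = 0x1B738 → wrap carry → 0xB739
  0xB739 + 0x65CB = 0x11D04 → wrap carry → 0x1D05
  0x1D05 + 0x58E0 = 0x075E5
One's-complement sum = 0x75E5.
Checksum = ~0x75E5 & 0xFFFF = 0x8A1A.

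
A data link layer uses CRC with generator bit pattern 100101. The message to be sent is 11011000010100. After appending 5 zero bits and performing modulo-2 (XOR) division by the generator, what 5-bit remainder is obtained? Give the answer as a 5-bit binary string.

Append 5 zeros: 1101100001010000000. Divide by 100101 (XOR where the leading bit is 1):
  pos 0: 110110 XOR 100101 = 010011
  pos 1: 100110 XOR 100101 = 000011
  pos 5: 110010 XOR 100101 = 010111
  pos 6: 101111 XOR 100101 = 001010
  pos 8: 101000 XOR 100101 = 001101
  pos 10: 110100 XOR 100101 = 010001
  pos 11: 100010 XOR 100101 = 000111
Remainder (last 5 bits) = 11100. This is the CRC / FCS.

11100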